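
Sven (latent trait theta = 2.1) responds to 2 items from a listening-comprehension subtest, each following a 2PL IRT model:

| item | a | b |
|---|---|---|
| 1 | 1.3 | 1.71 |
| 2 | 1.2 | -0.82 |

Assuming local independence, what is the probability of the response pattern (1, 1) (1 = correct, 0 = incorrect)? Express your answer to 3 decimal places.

P(theta) = 1 / (1 + exp(−a(theta − b)))
P_1 = 1/(1+e^{-0.5070}) = 0.6241
P_2 = 1/(1+e^{-3.5040}) = 0.9708
L = P_1 × P_2 = 0.6241 × 0.9708 = 0.60588

0.606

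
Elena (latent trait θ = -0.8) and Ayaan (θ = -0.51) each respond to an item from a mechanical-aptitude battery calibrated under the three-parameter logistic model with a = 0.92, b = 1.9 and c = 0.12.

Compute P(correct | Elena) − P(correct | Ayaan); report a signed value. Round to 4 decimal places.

P(θ) = c + (1 − c) · 1 / (1 + exp(−a(θ − b)))
P(Elena) = 0.1877  [exponent -2.4840]
P(Ayaan) = 0.2064  [exponent -2.2172]
Difference = 0.1877 − 0.2064 = -0.0187

-0.0187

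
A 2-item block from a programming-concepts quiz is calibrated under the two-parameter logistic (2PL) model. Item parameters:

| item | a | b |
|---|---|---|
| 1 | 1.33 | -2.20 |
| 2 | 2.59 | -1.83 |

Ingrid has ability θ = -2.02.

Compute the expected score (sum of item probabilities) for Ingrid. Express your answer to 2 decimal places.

0.94

P(θ) = 1 / (1 + exp(−a(θ − b)))
P_1 = 1/(1+e^{-0.2394}) = 0.5596
P_2 = 1/(1+e^{0.4921}) = 0.3794
E[score] = 0.5596 + 0.3794 = 0.9390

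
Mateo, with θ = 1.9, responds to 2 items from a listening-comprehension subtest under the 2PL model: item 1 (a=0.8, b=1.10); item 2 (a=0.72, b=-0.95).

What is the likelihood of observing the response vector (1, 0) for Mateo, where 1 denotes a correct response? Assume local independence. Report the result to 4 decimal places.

0.0745

P(θ) = 1 / (1 + exp(−a(θ − b)))
P_1 = 1/(1+e^{-0.6400}) = 0.6548
P_2 = 1/(1+e^{-2.0520}) = 0.8861
L = P_1 × (1−P_2) = 0.6548 × 0.1139 = 0.07454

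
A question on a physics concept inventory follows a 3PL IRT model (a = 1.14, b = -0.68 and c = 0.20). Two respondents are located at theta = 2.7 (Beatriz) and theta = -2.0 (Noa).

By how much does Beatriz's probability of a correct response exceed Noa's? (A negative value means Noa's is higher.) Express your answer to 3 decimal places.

P(theta) = c + (1 − c) · 1 / (1 + exp(−a(theta − b)))
P(Beatriz) = 0.9834  [exponent 3.8532]
P(Noa) = 0.3454  [exponent -1.5048]
Difference = 0.9834 − 0.3454 = 0.6380

0.638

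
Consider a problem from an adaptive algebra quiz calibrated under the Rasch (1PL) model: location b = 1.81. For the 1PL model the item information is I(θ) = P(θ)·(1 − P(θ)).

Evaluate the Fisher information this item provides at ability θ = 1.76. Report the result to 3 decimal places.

0.250

P = 1/(1+e^{0.0500}) = 0.4875
P(1−P) = 0.4875 × 0.5125 = 0.2498
I = P(1−P) = 0.24984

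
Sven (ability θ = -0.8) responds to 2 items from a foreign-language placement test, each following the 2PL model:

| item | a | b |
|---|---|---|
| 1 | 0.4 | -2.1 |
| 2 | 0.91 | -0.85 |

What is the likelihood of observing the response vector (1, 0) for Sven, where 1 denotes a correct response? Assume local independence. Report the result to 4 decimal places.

0.3064

P(θ) = 1 / (1 + exp(−a(θ − b)))
P_1 = 1/(1+e^{-0.5200}) = 0.6271
P_2 = 1/(1+e^{-0.0455}) = 0.5114
L = P_1 × (1−P_2) = 0.6271 × 0.4886 = 0.30644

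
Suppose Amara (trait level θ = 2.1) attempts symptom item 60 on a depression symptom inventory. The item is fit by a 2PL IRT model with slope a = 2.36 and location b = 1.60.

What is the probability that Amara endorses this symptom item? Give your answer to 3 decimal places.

P(θ) = 1 / (1 + exp(−a(θ − b)))
Exponent: 2.36 × (2.1 − 1.60) = 1.1800
1/(1 + e^{-1.1800}) = 0.7649

0.765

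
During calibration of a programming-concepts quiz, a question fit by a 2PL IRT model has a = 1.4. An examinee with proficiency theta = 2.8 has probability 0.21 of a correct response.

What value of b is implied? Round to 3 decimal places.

P(theta) = 1 / (1 + exp(−a(theta − b)))
logit(0.21) = ln(0.21/0.79) = -1.3249
b = theta − logit/(a) = 2.8 − (-1.3249)/1.4000 = 3.7464

3.746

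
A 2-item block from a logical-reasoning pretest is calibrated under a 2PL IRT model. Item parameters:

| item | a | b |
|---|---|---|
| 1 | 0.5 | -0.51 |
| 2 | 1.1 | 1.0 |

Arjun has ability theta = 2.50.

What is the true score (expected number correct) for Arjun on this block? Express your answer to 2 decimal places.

1.66

P(theta) = 1 / (1 + exp(−a(theta − b)))
P_1 = 1/(1+e^{-1.5050}) = 0.8183
P_2 = 1/(1+e^{-1.6500}) = 0.8389
E[score] = 0.8183 + 0.8389 = 1.6572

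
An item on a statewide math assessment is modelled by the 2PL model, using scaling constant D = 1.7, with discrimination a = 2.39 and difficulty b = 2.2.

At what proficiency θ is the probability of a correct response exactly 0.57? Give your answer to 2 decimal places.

P(θ) = 1 / (1 + exp(−D·a(θ − b)))
logit = ln(0.5700/0.4300) = 0.2819
θ = b + logit/(1.7·a) = 2.2 + 0.2819/4.0630 = 2.2694

2.27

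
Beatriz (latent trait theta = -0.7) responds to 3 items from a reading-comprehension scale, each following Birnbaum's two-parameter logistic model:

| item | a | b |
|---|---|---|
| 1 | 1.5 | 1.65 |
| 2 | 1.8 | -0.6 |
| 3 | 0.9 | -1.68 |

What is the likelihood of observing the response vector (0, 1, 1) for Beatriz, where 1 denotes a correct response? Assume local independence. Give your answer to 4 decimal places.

P(theta) = 1 / (1 + exp(−a(theta − b)))
P_1 = 1/(1+e^{3.5250}) = 0.0286
P_2 = 1/(1+e^{0.1800}) = 0.4551
P_3 = 1/(1+e^{-0.8820}) = 0.7072
L = (1−P_1) × P_2 × P_3 = 0.9714 × 0.4551 × 0.7072 = 0.31267

0.3127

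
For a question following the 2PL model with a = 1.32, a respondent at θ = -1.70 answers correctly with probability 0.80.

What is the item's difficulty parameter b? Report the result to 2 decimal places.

-2.75

P(θ) = 1 / (1 + exp(−a(θ − b)))
logit(0.80) = ln(0.80/0.20) = 1.3863
b = θ − logit/(a) = -1.70 − 1.3863/1.3200 = -2.7502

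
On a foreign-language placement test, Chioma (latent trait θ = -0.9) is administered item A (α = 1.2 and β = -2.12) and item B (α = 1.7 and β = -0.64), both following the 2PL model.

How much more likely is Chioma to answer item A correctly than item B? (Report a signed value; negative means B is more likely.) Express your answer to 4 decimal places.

P(θ) = 1 / (1 + exp(−α(θ − β)))
P_A = 0.8121
P_B = 0.3913
P_A − P_B = 0.4209

0.4209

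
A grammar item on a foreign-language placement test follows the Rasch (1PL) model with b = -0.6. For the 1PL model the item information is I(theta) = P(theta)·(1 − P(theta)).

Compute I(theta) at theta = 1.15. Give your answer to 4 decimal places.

P = 1/(1+e^{-1.7500}) = 0.8520
P(1−P) = 0.8520 × 0.1480 = 0.1261
I = P(1−P) = 0.12613

0.1261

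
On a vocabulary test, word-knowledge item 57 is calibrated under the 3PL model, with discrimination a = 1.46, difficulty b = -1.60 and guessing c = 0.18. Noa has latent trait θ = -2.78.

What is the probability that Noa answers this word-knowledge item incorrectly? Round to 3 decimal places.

0.696

P(θ) = c + (1 − c) · 1 / (1 + exp(−a(θ − b)))
Exponent: 1.46 × (-2.78 − (-1.60)) = -1.7228
1/(1 + e^{1.7228}) = 0.1515
P = 0.18 + 0.82 × 0.1515 = 0.3042
P(incorrect) = 1 − 0.3042 = 0.6958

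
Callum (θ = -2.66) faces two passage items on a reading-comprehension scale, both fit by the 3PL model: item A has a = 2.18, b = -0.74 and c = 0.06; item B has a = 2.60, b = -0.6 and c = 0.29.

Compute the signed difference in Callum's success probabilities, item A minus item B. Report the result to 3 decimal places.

-0.219

P(θ) = c + (1 − c) · 1 / (1 + exp(−a(θ − b)))
P_A = 0.0741
P_B = 0.2933
P_A − P_B = -0.2192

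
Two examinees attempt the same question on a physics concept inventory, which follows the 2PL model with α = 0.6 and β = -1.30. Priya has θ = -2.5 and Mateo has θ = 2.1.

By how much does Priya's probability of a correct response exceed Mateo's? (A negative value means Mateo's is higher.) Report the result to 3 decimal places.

P(θ) = 1 / (1 + exp(−α(θ − β)))
P(Priya) = 0.3274  [exponent -0.7200]
P(Mateo) = 0.8849  [exponent 2.0400]
Difference = 0.3274 − 0.8849 = -0.5575

-0.558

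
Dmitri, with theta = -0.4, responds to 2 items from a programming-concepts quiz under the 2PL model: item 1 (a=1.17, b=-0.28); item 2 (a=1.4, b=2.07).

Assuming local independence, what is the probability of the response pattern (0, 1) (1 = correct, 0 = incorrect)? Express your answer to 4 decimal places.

P(theta) = 1 / (1 + exp(−a(theta − b)))
P_1 = 1/(1+e^{0.1404}) = 0.4650
P_2 = 1/(1+e^{3.4580}) = 0.0305
L = (1−P_1) × P_2 = 0.5350 × 0.0305 = 0.01634

0.0163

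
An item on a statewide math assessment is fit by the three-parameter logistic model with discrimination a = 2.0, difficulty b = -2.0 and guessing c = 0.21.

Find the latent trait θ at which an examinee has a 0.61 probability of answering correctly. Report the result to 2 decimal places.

-1.99

P(θ) = c + (1 − c) · 1 / (1 + exp(−a(θ − b)))
Remove guessing floor: (0.61 − 0.21)/(1 − 0.21) = 0.5063
logit = ln(0.5063/0.4937) = 0.0253
θ = b + logit/(a) = -2.0 + 0.0253/2.0000 = -1.9873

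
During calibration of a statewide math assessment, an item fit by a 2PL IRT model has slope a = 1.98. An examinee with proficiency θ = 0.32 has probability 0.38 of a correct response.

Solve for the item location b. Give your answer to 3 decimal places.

0.567

P(θ) = 1 / (1 + exp(−a(θ − b)))
logit(0.38) = ln(0.38/0.62) = -0.4895
b = θ − logit/(a) = 0.32 − (-0.4895)/1.9800 = 0.5672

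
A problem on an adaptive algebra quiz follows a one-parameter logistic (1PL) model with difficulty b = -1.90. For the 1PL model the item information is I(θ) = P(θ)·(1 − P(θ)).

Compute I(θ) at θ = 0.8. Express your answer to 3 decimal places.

0.059

P = 1/(1+e^{-2.7000}) = 0.9370
P(1−P) = 0.9370 × 0.0630 = 0.0590
I = P(1−P) = 0.05901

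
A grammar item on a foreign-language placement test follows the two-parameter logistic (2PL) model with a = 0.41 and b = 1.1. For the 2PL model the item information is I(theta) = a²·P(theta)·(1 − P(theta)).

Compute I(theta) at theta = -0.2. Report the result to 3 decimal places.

0.039

P = 1/(1+e^{0.5330}) = 0.3698
P(1−P) = 0.3698 × 0.6302 = 0.2331
I = a² × P(1−P) = 0.41² × 0.2331 = 0.03918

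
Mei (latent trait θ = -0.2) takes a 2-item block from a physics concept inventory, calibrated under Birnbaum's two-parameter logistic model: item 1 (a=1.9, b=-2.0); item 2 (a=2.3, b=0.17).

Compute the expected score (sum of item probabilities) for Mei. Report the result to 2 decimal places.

1.27

P(θ) = 1 / (1 + exp(−a(θ − b)))
P_1 = 1/(1+e^{-3.4200}) = 0.9683
P_2 = 1/(1+e^{0.8510}) = 0.2992
E[score] = 0.9683 + 0.2992 = 1.2675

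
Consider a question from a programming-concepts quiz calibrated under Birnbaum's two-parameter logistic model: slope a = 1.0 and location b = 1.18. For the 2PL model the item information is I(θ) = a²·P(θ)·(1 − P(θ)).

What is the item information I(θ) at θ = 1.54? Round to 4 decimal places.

P = 1/(1+e^{-0.3600}) = 0.5890
P(1−P) = 0.5890 × 0.4110 = 0.2421
I = a² × P(1−P) = 1.0² × 0.2421 = 0.24207

0.2421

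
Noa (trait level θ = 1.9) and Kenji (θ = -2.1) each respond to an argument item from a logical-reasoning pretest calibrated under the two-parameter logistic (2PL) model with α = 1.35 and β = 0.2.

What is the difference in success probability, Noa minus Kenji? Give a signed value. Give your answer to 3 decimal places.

0.866

P(θ) = 1 / (1 + exp(−α(θ − β)))
P(Noa) = 0.9085  [exponent 2.2950]
P(Kenji) = 0.0429  [exponent -3.1050]
Difference = 0.9085 − 0.0429 = 0.8656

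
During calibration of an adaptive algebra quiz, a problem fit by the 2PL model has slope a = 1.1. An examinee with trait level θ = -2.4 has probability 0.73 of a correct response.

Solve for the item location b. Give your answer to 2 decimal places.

P(θ) = 1 / (1 + exp(−a(θ − b)))
logit(0.73) = ln(0.73/0.27) = 0.9946
b = θ − logit/(a) = -2.4 − 0.9946/1.1000 = -3.3042

-3.30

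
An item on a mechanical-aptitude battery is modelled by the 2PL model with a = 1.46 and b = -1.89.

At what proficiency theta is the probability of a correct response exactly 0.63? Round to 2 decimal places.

-1.53

P(theta) = 1 / (1 + exp(−a(theta − b)))
logit = ln(0.6300/0.3700) = 0.5322
theta = b + logit/(a) = -1.89 + 0.5322/1.4600 = -1.5255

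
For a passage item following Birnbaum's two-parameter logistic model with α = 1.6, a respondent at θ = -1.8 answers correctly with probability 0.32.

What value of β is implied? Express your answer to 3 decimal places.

P(θ) = 1 / (1 + exp(−α(θ − β)))
logit(0.32) = ln(0.32/0.68) = -0.7538
β = θ − logit/(α) = -1.8 − (-0.7538)/1.6000 = -1.3289

-1.329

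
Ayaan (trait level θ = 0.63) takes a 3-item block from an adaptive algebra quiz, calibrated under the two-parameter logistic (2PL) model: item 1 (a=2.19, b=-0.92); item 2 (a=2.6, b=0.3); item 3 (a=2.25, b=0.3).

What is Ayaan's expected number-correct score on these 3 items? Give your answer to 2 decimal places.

2.35

P(θ) = 1 / (1 + exp(−a(θ − b)))
P_1 = 1/(1+e^{-3.3945}) = 0.9675
P_2 = 1/(1+e^{-0.8580}) = 0.7022
P_3 = 1/(1+e^{-0.7425}) = 0.6775
E[score] = 0.9675 + 0.7022 + 0.6775 = 2.3473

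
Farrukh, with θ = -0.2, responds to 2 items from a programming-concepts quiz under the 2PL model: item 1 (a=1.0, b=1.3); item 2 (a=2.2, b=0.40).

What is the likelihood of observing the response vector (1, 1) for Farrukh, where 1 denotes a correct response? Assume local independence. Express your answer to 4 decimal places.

0.0385

P(θ) = 1 / (1 + exp(−a(θ − b)))
P_1 = 1/(1+e^{1.5000}) = 0.1824
P_2 = 1/(1+e^{1.3200}) = 0.2108
L = P_1 × P_2 = 0.1824 × 0.2108 = 0.03846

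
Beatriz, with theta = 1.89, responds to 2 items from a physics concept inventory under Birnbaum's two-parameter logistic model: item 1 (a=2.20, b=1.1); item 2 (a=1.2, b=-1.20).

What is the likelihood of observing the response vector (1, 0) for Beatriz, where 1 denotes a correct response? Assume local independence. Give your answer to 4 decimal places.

0.0204

P(theta) = 1 / (1 + exp(−a(theta − b)))
P_1 = 1/(1+e^{-1.7380}) = 0.8504
P_2 = 1/(1+e^{-3.7080}) = 0.9761
L = P_1 × (1−P_2) = 0.8504 × 0.0239 = 0.02036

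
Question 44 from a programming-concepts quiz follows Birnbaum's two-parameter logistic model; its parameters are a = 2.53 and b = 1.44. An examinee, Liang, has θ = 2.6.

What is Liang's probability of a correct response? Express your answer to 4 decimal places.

0.9495

P(θ) = 1 / (1 + exp(−a(θ − b)))
Exponent: 2.53 × (2.6 − 1.44) = 2.9348
1/(1 + e^{-2.9348}) = 0.9495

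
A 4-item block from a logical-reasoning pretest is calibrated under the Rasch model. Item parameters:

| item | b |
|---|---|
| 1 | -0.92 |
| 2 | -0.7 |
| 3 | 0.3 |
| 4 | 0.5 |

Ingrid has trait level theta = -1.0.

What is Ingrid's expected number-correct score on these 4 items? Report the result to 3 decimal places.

1.302

P(theta) = 1 / (1 + exp(−(theta − b)))
P_1 = 1/(1+e^{0.0800}) = 0.4800
P_2 = 1/(1+e^{0.3000}) = 0.4256
P_3 = 1/(1+e^{1.3000}) = 0.2142
P_4 = 1/(1+e^{1.5000}) = 0.1824
E[score] = 0.4800 + 0.4256 + 0.2142 + 0.1824 = 1.3022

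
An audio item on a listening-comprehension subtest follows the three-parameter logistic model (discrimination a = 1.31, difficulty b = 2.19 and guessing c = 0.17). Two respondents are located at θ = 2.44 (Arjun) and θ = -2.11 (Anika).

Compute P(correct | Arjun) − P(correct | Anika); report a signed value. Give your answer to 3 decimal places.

P(θ) = c + (1 − c) · 1 / (1 + exp(−a(θ − b)))
P(Arjun) = 0.6524  [exponent 0.3275]
P(Anika) = 0.1730  [exponent -5.6330]
Difference = 0.6524 − 0.1730 = 0.4794

0.479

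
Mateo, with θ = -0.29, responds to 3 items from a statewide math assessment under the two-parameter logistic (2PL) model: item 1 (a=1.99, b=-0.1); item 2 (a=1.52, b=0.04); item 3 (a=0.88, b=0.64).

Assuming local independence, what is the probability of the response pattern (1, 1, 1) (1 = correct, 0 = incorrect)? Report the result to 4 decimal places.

P(θ) = 1 / (1 + exp(−a(θ − b)))
P_1 = 1/(1+e^{0.3781}) = 0.4066
P_2 = 1/(1+e^{0.5016}) = 0.3772
P_3 = 1/(1+e^{0.8184}) = 0.3061
L = P_1 × P_2 × P_3 = 0.4066 × 0.3772 × 0.3061 = 0.04694

0.0469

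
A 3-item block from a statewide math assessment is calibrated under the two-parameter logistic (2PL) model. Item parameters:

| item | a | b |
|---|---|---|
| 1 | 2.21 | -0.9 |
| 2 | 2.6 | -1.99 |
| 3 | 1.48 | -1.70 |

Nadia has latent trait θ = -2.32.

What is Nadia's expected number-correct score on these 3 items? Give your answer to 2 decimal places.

P(θ) = 1 / (1 + exp(−a(θ − b)))
P_1 = 1/(1+e^{3.1382}) = 0.0416
P_2 = 1/(1+e^{0.8580}) = 0.2978
P_3 = 1/(1+e^{0.9176}) = 0.2854
E[score] = 0.0416 + 0.2978 + 0.2854 = 0.6248

0.62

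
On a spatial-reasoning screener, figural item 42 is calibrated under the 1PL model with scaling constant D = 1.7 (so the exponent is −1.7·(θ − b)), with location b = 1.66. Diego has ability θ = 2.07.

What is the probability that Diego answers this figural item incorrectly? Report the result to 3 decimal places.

P(θ) = 1 / (1 + exp(−D·(θ − b)))
Exponent: 1.7 × (2.07 − 1.66) = 0.6970
1/(1 + e^{-0.6970}) = 0.6675
P = 0.6675
P(incorrect) = 1 − 0.6675 = 0.3325

0.332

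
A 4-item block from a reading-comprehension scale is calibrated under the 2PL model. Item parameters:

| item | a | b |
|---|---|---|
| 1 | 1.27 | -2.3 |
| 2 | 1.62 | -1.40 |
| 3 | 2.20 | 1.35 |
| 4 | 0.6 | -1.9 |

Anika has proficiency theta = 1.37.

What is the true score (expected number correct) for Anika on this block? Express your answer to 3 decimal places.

3.367

P(theta) = 1 / (1 + exp(−a(theta − b)))
P_1 = 1/(1+e^{-4.6609}) = 0.9906
P_2 = 1/(1+e^{-4.4874}) = 0.9889
P_3 = 1/(1+e^{-0.0440}) = 0.5110
P_4 = 1/(1+e^{-1.9620}) = 0.8767
E[score] = 0.9906 + 0.9889 + 0.5110 + 0.8767 = 3.3673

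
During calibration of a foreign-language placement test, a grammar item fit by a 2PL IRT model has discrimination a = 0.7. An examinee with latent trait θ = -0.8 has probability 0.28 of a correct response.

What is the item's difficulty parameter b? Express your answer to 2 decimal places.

P(θ) = 1 / (1 + exp(−a(θ − b)))
logit(0.28) = ln(0.28/0.72) = -0.9445
b = θ − logit/(a) = -0.8 − (-0.9445)/0.7000 = 0.5492

0.55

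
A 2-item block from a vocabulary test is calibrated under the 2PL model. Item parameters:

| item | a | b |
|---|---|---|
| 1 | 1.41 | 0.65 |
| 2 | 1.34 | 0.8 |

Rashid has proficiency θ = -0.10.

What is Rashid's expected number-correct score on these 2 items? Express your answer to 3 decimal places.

0.488

P(θ) = 1 / (1 + exp(−a(θ − b)))
P_1 = 1/(1+e^{1.0575}) = 0.2578
P_2 = 1/(1+e^{1.2060}) = 0.2304
E[score] = 0.2578 + 0.2304 = 0.4882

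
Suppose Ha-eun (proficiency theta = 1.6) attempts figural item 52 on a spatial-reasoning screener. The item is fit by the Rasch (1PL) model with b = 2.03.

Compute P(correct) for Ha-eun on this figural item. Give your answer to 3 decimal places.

P(theta) = 1 / (1 + exp(−(theta − b)))
Exponent: (1.6 − 2.03) = -0.4300
1/(1 + e^{0.4300}) = 0.3941
P = 0.3941

0.394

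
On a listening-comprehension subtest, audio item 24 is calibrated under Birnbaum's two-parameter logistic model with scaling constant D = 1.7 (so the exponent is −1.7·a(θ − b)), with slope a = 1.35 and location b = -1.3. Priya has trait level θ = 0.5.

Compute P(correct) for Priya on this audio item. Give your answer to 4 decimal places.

P(θ) = 1 / (1 + exp(−D·a(θ − b)))
Exponent: 1.7 × 1.35 × (0.5 − (-1.3)) = 4.1310
1/(1 + e^{-4.1310}) = 0.9842
P = 0.9842

0.9842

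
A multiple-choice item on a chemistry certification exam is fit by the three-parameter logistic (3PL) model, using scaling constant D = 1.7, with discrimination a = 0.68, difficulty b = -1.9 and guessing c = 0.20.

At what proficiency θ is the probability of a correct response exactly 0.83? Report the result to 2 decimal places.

P(θ) = c + (1 − c) · 1 / (1 + exp(−D·a(θ − b)))
Remove guessing floor: (0.83 − 0.20)/(1 − 0.20) = 0.7875
logit = ln(0.7875/0.2125) = 1.3099
θ = b + logit/(1.7·a) = -1.9 + 1.3099/1.1560 = -0.7669

-0.77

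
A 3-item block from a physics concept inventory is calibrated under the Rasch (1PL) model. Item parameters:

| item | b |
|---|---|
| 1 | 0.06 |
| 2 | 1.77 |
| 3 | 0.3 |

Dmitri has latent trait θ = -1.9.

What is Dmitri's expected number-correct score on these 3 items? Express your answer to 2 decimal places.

P(θ) = 1 / (1 + exp(−(θ − b)))
P_1 = 1/(1+e^{1.9600}) = 0.1235
P_2 = 1/(1+e^{3.6700}) = 0.0248
P_3 = 1/(1+e^{2.2000}) = 0.0998
E[score] = 0.1235 + 0.0248 + 0.0998 = 0.2481

0.25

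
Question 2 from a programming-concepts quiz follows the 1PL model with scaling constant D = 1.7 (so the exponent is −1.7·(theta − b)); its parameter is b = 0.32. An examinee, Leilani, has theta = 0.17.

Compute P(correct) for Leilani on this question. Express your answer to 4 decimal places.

0.4366

P(theta) = 1 / (1 + exp(−D·(theta − b)))
Exponent: 1.7 × (0.17 − 0.32) = -0.2550
1/(1 + e^{0.2550}) = 0.4366
P = 0.4366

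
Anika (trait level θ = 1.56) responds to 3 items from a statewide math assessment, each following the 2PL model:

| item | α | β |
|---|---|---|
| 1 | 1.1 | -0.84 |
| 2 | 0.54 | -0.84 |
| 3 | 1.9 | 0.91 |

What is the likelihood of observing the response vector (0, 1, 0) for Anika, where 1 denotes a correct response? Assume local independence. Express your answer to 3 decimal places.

0.012

P(θ) = 1 / (1 + exp(−α(θ − β)))
P_1 = 1/(1+e^{-2.6400}) = 0.9334
P_2 = 1/(1+e^{-1.2960}) = 0.7852
P_3 = 1/(1+e^{-1.2350}) = 0.7747
L = (1−P_1) × P_2 × (1−P_3) = 0.0666 × 0.7852 × 0.2253 = 0.01178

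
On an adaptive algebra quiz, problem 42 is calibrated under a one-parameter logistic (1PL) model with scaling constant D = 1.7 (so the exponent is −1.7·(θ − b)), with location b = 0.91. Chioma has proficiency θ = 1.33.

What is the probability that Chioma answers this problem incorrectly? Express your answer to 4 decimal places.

P(θ) = 1 / (1 + exp(−D·(θ − b)))
Exponent: 1.7 × (1.33 − 0.91) = 0.7140
1/(1 + e^{-0.7140}) = 0.6713
P = 0.6713
P(incorrect) = 1 − 0.6713 = 0.3287

0.3287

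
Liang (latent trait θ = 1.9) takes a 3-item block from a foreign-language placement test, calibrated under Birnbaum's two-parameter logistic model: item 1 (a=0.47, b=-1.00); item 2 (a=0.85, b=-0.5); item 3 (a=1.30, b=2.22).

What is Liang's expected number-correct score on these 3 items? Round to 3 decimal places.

2.079

P(θ) = 1 / (1 + exp(−a(θ − b)))
P_1 = 1/(1+e^{-1.3630}) = 0.7962
P_2 = 1/(1+e^{-2.0400}) = 0.8849
P_3 = 1/(1+e^{0.4160}) = 0.3975
E[score] = 0.7962 + 0.8849 + 0.3975 = 2.0787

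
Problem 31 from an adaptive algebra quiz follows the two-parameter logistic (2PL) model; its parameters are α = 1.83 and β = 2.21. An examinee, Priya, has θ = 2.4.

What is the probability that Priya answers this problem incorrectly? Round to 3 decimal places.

P(θ) = 1 / (1 + exp(−α(θ − β)))
Exponent: 1.83 × (2.4 − 2.21) = 0.3477
1/(1 + e^{-0.3477}) = 0.5861
P(incorrect) = 1 − 0.5861 = 0.4139

0.414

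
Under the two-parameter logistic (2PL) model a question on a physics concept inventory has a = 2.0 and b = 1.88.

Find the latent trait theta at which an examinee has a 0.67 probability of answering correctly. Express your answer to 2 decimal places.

P(theta) = 1 / (1 + exp(−a(theta − b)))
logit = ln(0.6700/0.3300) = 0.7082
theta = b + logit/(a) = 1.88 + 0.7082/2.0000 = 2.2341

2.23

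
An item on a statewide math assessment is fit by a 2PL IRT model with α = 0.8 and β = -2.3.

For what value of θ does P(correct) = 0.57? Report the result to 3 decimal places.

-1.948

P(θ) = 1 / (1 + exp(−α(θ − β)))
logit = ln(0.5700/0.4300) = 0.2819
θ = β + logit/(α) = -2.3 + 0.2819/0.8000 = -1.9477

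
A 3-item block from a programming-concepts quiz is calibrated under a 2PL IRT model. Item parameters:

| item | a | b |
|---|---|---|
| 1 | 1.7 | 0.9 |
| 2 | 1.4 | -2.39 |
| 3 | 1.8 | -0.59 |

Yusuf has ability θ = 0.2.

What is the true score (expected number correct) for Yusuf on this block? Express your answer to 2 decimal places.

2.01

P(θ) = 1 / (1 + exp(−a(θ − b)))
P_1 = 1/(1+e^{1.1900}) = 0.2333
P_2 = 1/(1+e^{-3.6260}) = 0.9741
P_3 = 1/(1+e^{-1.4220}) = 0.8057
E[score] = 0.2333 + 0.9741 + 0.8057 = 2.0130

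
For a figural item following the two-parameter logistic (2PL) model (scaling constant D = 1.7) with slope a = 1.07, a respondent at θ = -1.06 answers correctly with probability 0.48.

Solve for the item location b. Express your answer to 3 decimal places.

-1.016

P(θ) = 1 / (1 + exp(−D·a(θ − b)))
logit(0.48) = ln(0.48/0.52) = -0.0800
b = θ − logit/(1.7·a) = -1.06 − (-0.0800)/1.8190 = -1.0160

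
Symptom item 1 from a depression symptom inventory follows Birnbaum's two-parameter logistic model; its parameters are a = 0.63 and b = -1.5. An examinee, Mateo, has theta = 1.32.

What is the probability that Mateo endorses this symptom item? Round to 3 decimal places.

P(theta) = 1 / (1 + exp(−a(theta − b)))
Exponent: 0.63 × (1.32 − (-1.5)) = 1.7766
1/(1 + e^{-1.7766}) = 0.8553

0.855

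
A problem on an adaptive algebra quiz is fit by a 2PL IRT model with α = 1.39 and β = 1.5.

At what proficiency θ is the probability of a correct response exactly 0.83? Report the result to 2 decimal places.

P(θ) = 1 / (1 + exp(−α(θ − β)))
logit = ln(0.8300/0.1700) = 1.5856
θ = β + logit/(α) = 1.5 + 1.5856/1.3900 = 2.6407

2.64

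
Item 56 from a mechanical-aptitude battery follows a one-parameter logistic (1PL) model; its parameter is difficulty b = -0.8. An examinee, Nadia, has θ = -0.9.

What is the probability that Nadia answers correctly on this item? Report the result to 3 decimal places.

0.475

P(θ) = 1 / (1 + exp(−(θ − b)))
Exponent: (-0.9 − (-0.8)) = -0.1000
1/(1 + e^{0.1000}) = 0.4750
P = 0.4750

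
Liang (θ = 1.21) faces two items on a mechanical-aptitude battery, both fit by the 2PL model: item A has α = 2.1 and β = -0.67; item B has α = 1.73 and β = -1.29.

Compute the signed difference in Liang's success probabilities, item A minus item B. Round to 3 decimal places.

-0.006

P(θ) = 1 / (1 + exp(−α(θ − β)))
P_A = 0.9811
P_B = 0.9869
P_A − P_B = -0.0059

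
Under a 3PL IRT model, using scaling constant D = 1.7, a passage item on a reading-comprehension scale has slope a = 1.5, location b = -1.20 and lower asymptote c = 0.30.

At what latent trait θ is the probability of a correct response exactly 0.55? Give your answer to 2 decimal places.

-1.43

P(θ) = c + (1 − c) · 1 / (1 + exp(−D·a(θ − b)))
Remove guessing floor: (0.55 − 0.30)/(1 − 0.30) = 0.3571
logit = ln(0.3571/0.6429) = -0.5878
θ = b + logit/(1.7·a) = -1.20 + (-0.5878)/2.5500 = -1.4305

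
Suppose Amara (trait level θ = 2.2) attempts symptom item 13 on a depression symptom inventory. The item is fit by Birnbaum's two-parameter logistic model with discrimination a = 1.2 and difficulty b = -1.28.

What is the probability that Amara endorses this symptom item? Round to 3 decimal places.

0.985

P(θ) = 1 / (1 + exp(−a(θ − b)))
Exponent: 1.2 × (2.2 − (-1.28)) = 4.1760
1/(1 + e^{-4.1760}) = 0.9849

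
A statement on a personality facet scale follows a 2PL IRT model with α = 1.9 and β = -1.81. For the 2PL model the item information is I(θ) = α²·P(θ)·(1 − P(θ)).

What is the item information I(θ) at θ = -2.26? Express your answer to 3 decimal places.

P = 1/(1+e^{0.8550}) = 0.2984
P(1−P) = 0.2984 × 0.7016 = 0.2094
I = α² × P(1−P) = 1.9² × 0.2094 = 0.75576

0.756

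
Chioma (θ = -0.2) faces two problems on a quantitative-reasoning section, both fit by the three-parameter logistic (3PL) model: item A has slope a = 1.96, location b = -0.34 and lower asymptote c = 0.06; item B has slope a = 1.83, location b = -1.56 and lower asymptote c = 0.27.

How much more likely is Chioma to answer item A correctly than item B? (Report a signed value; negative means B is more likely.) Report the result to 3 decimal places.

-0.350

P(θ) = c + (1 − c) · 1 / (1 + exp(−a(θ − b)))
P_A = 0.5941
P_B = 0.9440
P_A − P_B = -0.3500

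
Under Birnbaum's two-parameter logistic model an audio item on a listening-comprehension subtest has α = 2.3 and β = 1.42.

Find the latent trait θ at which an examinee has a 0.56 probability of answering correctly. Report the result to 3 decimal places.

1.525

P(θ) = 1 / (1 + exp(−α(θ − β)))
logit = ln(0.5600/0.4400) = 0.2412
θ = β + logit/(α) = 1.42 + 0.2412/2.3000 = 1.5249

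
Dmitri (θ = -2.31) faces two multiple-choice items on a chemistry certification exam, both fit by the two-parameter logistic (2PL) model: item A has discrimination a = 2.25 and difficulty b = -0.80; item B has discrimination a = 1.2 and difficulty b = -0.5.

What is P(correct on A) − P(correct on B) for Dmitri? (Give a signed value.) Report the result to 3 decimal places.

P(θ) = 1 / (1 + exp(−a(θ − b)))
P_A = 0.0324
P_B = 0.1023
P_A − P_B = -0.0699

-0.070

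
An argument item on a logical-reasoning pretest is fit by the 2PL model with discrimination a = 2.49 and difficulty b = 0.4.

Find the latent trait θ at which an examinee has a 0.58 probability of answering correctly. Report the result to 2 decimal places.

0.53

P(θ) = 1 / (1 + exp(−a(θ − b)))
logit = ln(0.5800/0.4200) = 0.3228
θ = b + logit/(a) = 0.4 + 0.3228/2.4900 = 0.5296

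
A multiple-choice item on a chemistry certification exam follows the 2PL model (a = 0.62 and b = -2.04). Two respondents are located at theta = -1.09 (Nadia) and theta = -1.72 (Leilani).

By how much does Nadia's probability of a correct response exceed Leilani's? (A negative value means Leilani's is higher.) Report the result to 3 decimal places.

P(theta) = 1 / (1 + exp(−a(theta − b)))
P(Nadia) = 0.6431  [exponent 0.5890]
P(Leilani) = 0.5494  [exponent 0.1984]
Difference = 0.6431 − 0.5494 = 0.0937

0.094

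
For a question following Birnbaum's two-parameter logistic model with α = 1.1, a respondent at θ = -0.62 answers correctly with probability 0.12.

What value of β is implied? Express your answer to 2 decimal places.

P(θ) = 1 / (1 + exp(−α(θ − β)))
logit(0.12) = ln(0.12/0.88) = -1.9924
β = θ − logit/(α) = -0.62 − (-1.9924)/1.1000 = 1.1913

1.19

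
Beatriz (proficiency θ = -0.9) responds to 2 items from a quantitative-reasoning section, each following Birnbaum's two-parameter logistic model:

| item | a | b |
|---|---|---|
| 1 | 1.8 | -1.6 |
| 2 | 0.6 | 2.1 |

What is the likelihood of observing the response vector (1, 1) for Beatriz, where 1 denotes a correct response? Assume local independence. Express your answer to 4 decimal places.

P(θ) = 1 / (1 + exp(−a(θ − b)))
P_1 = 1/(1+e^{-1.2600}) = 0.7790
P_2 = 1/(1+e^{1.8000}) = 0.1419
L = P_1 × P_2 = 0.7790 × 0.1419 = 0.11051

0.1105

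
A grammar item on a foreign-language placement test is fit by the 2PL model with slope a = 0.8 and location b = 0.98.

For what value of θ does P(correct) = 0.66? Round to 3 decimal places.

1.809

P(θ) = 1 / (1 + exp(−a(θ − b)))
logit = ln(0.6600/0.3400) = 0.6633
θ = b + logit/(a) = 0.98 + 0.6633/0.8000 = 1.8091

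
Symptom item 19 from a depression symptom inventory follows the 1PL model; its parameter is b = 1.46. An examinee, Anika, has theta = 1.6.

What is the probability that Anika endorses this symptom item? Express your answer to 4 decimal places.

0.5349

P(theta) = 1 / (1 + exp(−(theta − b)))
Exponent: (1.6 − 1.46) = 0.1400
1/(1 + e^{-0.1400}) = 0.5349
P = 0.5349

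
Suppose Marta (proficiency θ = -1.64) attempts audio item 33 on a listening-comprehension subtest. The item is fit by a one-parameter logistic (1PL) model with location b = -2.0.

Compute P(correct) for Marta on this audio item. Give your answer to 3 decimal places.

P(θ) = 1 / (1 + exp(−(θ − b)))
Exponent: (-1.64 − (-2.0)) = 0.3600
1/(1 + e^{-0.3600}) = 0.5890
P = 0.5890

0.589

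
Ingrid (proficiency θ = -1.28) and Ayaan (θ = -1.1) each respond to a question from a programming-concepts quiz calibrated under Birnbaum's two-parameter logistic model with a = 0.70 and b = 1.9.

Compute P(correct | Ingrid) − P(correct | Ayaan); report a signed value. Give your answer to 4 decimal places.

-0.0117

P(θ) = 1 / (1 + exp(−a(θ − b)))
P(Ingrid) = 0.0974  [exponent -2.2260]
P(Ayaan) = 0.1091  [exponent -2.1000]
Difference = 0.0974 − 0.1091 = -0.0117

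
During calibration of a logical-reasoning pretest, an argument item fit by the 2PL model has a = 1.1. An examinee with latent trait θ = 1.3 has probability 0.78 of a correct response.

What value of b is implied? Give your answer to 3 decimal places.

P(θ) = 1 / (1 + exp(−a(θ − b)))
logit(0.78) = ln(0.78/0.22) = 1.2657
b = θ − logit/(a) = 1.3 − 1.2657/1.1000 = 0.1494

0.149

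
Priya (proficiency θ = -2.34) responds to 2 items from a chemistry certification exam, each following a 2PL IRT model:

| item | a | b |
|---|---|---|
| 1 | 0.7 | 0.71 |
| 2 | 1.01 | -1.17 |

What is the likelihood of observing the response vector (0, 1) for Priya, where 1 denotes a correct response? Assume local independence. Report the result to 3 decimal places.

0.210

P(θ) = 1 / (1 + exp(−a(θ − b)))
P_1 = 1/(1+e^{2.1350}) = 0.1057
P_2 = 1/(1+e^{1.1817}) = 0.2347
L = (1−P_1) × P_2 = 0.8943 × 0.2347 = 0.20992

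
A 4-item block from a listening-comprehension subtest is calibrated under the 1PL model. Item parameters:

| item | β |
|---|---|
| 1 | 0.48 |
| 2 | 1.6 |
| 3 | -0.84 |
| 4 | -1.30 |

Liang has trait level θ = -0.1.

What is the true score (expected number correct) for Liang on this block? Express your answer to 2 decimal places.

P(θ) = 1 / (1 + exp(−(θ − β)))
P_1 = 1/(1+e^{0.5800}) = 0.3589
P_2 = 1/(1+e^{1.7000}) = 0.1545
P_3 = 1/(1+e^{-0.7400}) = 0.6770
P_4 = 1/(1+e^{-1.2000}) = 0.7685
E[score] = 0.3589 + 0.1545 + 0.6770 + 0.7685 = 1.9589

1.96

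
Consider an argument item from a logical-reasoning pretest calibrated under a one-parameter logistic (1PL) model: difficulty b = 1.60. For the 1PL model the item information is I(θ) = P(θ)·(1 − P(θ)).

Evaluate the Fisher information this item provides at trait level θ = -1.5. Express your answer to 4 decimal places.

0.0412

P = 1/(1+e^{3.1000}) = 0.0431
P(1−P) = 0.0431 × 0.9569 = 0.0412
I = P(1−P) = 0.04125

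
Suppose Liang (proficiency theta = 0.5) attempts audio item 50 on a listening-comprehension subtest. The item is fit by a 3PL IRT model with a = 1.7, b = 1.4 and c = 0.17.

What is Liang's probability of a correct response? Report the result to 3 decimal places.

P(theta) = c + (1 − c) · 1 / (1 + exp(−a(theta − b)))
Exponent: 1.7 × (0.5 − 1.4) = -1.5300
1/(1 + e^{1.5300}) = 0.1780
P = 0.17 + 0.83 × 0.1780 = 0.3177

0.318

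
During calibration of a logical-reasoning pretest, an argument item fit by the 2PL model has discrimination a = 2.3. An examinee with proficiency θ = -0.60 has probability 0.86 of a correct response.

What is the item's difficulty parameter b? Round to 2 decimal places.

-1.39

P(θ) = 1 / (1 + exp(−a(θ − b)))
logit(0.86) = ln(0.86/0.14) = 1.8153
b = θ − logit/(a) = -0.60 − 1.8153/2.3000 = -1.3893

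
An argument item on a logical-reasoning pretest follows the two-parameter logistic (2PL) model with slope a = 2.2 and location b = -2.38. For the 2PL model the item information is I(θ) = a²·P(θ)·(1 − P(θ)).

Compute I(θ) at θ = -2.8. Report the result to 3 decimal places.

0.984

P = 1/(1+e^{0.9240}) = 0.2841
P(1−P) = 0.2841 × 0.7159 = 0.2034
I = a² × P(1−P) = 2.2² × 0.2034 = 0.98449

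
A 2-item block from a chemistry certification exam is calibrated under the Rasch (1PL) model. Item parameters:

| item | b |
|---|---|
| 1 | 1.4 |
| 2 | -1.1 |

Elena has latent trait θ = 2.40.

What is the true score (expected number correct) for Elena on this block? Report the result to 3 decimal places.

P(θ) = 1 / (1 + exp(−(θ − b)))
P_1 = 1/(1+e^{-1.0000}) = 0.7311
P_2 = 1/(1+e^{-3.5000}) = 0.9707
E[score] = 0.7311 + 0.9707 = 1.7017

1.702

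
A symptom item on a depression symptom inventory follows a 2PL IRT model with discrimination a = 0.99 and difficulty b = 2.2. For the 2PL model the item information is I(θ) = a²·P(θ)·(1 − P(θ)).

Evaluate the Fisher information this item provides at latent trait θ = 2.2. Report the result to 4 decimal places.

0.2450

P = 1/(1+e^{0.0000}) = 0.5000
P(1−P) = 0.5000 × 0.5000 = 0.2500
I = a² × P(1−P) = 0.99² × 0.2500 = 0.24502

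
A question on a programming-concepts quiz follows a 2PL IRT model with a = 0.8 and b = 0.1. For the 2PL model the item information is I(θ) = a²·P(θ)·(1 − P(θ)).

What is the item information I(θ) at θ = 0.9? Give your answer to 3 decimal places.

0.145

P = 1/(1+e^{-0.6400}) = 0.6548
P(1−P) = 0.6548 × 0.3452 = 0.2261
I = a² × P(1−P) = 0.8² × 0.2261 = 0.14467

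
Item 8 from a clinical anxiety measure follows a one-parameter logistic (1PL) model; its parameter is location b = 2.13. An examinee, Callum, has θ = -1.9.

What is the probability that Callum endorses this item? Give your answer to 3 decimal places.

P(θ) = 1 / (1 + exp(−(θ − b)))
Exponent: (-1.9 − 2.13) = -4.0300
1/(1 + e^{4.0300}) = 0.0175
P = 0.0175

0.017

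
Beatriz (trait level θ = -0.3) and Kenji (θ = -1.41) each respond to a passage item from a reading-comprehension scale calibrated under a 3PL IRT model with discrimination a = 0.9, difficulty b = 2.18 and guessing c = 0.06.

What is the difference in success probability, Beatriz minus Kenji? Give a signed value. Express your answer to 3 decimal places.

P(θ) = c + (1 − c) · 1 / (1 + exp(−a(θ − b)))
P(Beatriz) = 0.1511  [exponent -2.2320]
P(Kenji) = 0.0957  [exponent -3.2310]
Difference = 0.1511 − 0.0957 = 0.0554

0.055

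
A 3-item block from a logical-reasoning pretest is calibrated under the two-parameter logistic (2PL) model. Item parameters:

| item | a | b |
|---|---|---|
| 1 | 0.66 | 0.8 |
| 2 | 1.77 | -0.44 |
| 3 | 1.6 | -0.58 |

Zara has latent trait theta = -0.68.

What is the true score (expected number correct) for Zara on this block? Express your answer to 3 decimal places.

P(theta) = 1 / (1 + exp(−a(theta − b)))
P_1 = 1/(1+e^{0.9768}) = 0.2735
P_2 = 1/(1+e^{0.4248}) = 0.3954
P_3 = 1/(1+e^{0.1600}) = 0.4601
E[score] = 0.2735 + 0.3954 + 0.4601 = 1.1290

1.129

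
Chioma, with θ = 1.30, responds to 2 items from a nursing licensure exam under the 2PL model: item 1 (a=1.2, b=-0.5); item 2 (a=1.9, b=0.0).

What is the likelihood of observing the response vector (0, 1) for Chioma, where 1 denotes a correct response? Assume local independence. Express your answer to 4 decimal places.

P(θ) = 1 / (1 + exp(−a(θ − b)))
P_1 = 1/(1+e^{-2.1600}) = 0.8966
P_2 = 1/(1+e^{-2.4700}) = 0.9220
L = (1−P_1) × P_2 = 0.1034 × 0.9220 = 0.09534

0.0953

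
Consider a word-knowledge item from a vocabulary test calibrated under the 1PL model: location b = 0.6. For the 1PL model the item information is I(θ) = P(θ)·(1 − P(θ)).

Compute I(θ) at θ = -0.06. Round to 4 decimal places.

P = 1/(1+e^{0.6600}) = 0.3407
P(1−P) = 0.3407 × 0.6593 = 0.2246
I = P(1−P) = 0.22464

0.2246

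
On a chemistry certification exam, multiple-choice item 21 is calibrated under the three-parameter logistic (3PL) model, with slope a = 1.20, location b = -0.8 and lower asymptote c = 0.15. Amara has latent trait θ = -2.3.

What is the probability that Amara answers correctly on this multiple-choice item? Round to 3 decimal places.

0.271

P(θ) = c + (1 − c) · 1 / (1 + exp(−a(θ − b)))
Exponent: 1.20 × (-2.3 − (-0.8)) = -1.8000
1/(1 + e^{1.8000}) = 0.1419
P = 0.15 + 0.85 × 0.1419 = 0.2706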